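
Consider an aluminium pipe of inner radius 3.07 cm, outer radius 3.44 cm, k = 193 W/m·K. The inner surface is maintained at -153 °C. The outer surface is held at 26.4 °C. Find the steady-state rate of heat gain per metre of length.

Q' = 2πk·ΔT/ln(r₂/r₁) = 2π × 193 × 179.4 / ln(0.0344/0.0307) = 1.91×10^6 W/m

Q' = 1910 kW/m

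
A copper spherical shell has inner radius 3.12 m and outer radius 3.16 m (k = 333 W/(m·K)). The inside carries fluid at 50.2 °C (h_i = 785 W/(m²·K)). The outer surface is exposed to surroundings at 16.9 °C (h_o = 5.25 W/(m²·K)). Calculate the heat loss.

Q = 21.8 kW

Treat each layer as a resistance in series:
  R_conv,in = 1/(4πr²h) = 1/(4π·3.12²·785) = 1.041×10^-5 K/W
  R_copper = (1/3.12 − 1/3.16)/(4πk) = 0.004057/(4π·333) = 9.695×10^-7 K/W
  R_conv,out = 1/(4πr²h) = 1/(4π·3.16²·5.25) = 0.001518 K/W
ΣR = 1.041×10^-5 + 9.695×10^-7 + 0.001518 = 0.001529 K/W
Q = ΔT/ΣR = (50.2 °C − 16.9 °C)/0.001529 = 21800 W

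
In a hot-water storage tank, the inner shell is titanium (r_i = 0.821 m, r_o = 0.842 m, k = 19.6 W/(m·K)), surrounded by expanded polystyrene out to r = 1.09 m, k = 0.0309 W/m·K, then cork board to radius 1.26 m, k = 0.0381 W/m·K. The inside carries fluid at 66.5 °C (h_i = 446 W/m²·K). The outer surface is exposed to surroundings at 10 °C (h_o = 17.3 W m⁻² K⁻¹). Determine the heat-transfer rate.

Q = 59.0 W

Treat each layer as a resistance in series:
  R_conv,in = 1/(4πr²h) = 1/(4π·0.821²·446) = 2.647×10^-4 K/W
  R_titanium = (1/0.821 − 1/0.842)/(4πk) = 0.03038/(4π·19.6) = 1.233×10^-4 K/W
  R_expanded polystyrene = (1/0.842 − 1/1.09)/(4πk) = 0.2702/(4π·0.0309) = 0.6959 K/W
  R_cork board = (1/1.09 − 1/1.26)/(4πk) = 0.1238/(4π·0.0381) = 0.2585 K/W
  R_conv,out = 1/(4πr²h) = 1/(4π·1.26²·17.3) = 0.002897 K/W
ΣR = 2.647×10^-4 + 1.233×10^-4 + 0.6959 + 0.2585 + 0.002897 = 0.9577 K/W
Q = ΔT/ΣR = (66.5 °C − 10 °C)/0.9577 = 59.0 W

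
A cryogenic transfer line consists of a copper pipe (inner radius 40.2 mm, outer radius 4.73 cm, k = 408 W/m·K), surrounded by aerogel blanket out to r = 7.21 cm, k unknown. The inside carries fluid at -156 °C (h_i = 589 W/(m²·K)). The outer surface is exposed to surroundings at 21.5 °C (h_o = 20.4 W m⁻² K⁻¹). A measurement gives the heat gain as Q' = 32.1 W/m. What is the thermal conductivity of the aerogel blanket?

k = 0.0124 W/m·K

ΣR = ΔT/Q' = |-156 − 21.5|/32.1 = 5.530 m·K/W
Known resistances:
  R'_conv,in = 1/(2πr h) = 1/(2π·0.0402·589) = 0.006722 m·K/W
  R'_copper = ln(0.0473/0.0402)/(2πk) = 0.1626/(2π·408) = 6.344×10^-5 m·K/W
  R'_conv,out = 1/(2πr h) = 1/(2π·0.0721·20.4) = 0.1082 m·K/W
R_aerogel blanket = ΣR − ΣR_known = 5.530 − 0.1150 = 5.415 m·K/W
ln(r₂/r₁)/(2πk) = 5.415 ⇒ k = 0.4215/(2π·5.415) = 0.0124 W/m·K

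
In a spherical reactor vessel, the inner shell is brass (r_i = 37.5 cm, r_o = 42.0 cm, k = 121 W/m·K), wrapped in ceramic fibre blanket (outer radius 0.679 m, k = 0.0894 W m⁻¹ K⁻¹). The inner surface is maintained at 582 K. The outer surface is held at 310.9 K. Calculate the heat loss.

Resistance network (inner→outer):
  R_brass = (1/0.375 − 1/0.420)/(4πk) = 0.2857/(4π·121) = 1.879×10^-4 K/W
  R_ceramic fibre blanket = (1/0.420 − 1/0.679)/(4πk) = 0.9082/(4π·0.0894) = 0.8084 K/W
ΣR = 1.879×10^-4 + 0.8084 = 0.8086 K/W
Q = ΔT/ΣR = (582 K − 310.9 K)/0.8086 = 335 W

Q = 335 W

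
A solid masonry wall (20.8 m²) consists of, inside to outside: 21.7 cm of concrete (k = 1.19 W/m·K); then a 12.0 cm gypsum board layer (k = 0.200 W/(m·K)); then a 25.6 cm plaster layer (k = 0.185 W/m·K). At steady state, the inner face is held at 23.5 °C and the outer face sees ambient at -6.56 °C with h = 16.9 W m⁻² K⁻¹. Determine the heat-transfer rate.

Q = 281 W

Resistance network (inner→outer):
  R_concrete = L/(kA) = 0.217/(1.19·20.8) = 0.008767 K/W
  R_gypsum board = L/(kA) = 0.120/(0.200·20.8) = 0.02885 K/W
  R_plaster = L/(kA) = 0.256/(0.185·20.8) = 0.06653 K/W
  R_conv,out = 1/(hA) = 1/(16.9·20.8) = 0.002845 K/W
ΣR = 0.008767 + 0.02885 + 0.06653 + 0.002845 = 0.1070 K/W
Q = ΔT/ΣR = (23.5 °C − -6.56 °C)/0.1070 = 281 W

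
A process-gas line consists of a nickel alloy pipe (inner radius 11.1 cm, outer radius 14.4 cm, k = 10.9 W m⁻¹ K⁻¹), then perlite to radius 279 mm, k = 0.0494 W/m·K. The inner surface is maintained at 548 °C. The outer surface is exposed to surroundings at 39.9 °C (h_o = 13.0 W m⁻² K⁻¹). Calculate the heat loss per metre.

Resistance network (inner→outer):
  R'_nickel alloy = ln(0.144/0.111)/(2πk) = 0.2603/(2π·10.9) = 0.003800 m·K/W
  R'_perlite = ln(0.279/0.144)/(2πk) = 0.6614/(2π·0.0494) = 2.131 m·K/W
  R'_conv,out = 1/(2πr h) = 1/(2π·0.279·13.0) = 0.04388 m·K/W
ΣR = 0.003800 + 2.131 + 0.04388 = 2.179 m·K/W
Q' = ΔT/ΣR = (548 °C − 39.9 °C)/2.179 = 233 W/m

Q' = 233 W/m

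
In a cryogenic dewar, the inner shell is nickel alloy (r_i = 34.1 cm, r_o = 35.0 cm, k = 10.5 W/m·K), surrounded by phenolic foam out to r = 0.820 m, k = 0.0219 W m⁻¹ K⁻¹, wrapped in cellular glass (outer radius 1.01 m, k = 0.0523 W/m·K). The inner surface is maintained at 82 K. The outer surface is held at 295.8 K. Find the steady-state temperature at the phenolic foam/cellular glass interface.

Series thermal resistances, inner to outer:
  R_nickel alloy = (1/0.341 − 1/0.350)/(4πk) = 0.07541/(4π·10.5) = 5.715×10^-4 K/W
  R_phenolic foam = (1/0.350 − 1/0.820)/(4πk) = 1.638/(4π·0.0219) = 5.951 K/W
  R_cellular glass = (1/0.820 − 1/1.01)/(4πk) = 0.2294/(4π·0.0523) = 0.3491 K/W
ΣR = 5.715×10^-4 + 5.951 + 0.3491 = 6.301 K/W
Q = ΔT/ΣR = (82 K − 295.8 K)/6.301 = -33.93 W
From the inner boundary to the phenolic foam/cellular glass interface, ΣR_partial = 5.952 K/W.
T_interface = T_in − Q·ΣR_partial = 82 K − (-33.93)(5.952) = 284.0 K

T = 284.0 K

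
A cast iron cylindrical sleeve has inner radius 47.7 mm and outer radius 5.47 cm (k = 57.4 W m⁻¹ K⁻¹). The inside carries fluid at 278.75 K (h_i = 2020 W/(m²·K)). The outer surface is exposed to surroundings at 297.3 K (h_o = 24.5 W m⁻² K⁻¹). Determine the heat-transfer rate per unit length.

Q' = 154 W/m

Resistance network (inner→outer):
  R'_conv,in = 1/(2πr h) = 1/(2π·0.0477·2020) = 0.001652 m·K/W
  R'_cast iron = ln(0.0547/0.0477)/(2πk) = 0.1369/(2π·57.4) = 3.797×10^-4 m·K/W
  R'_conv,out = 1/(2πr h) = 1/(2π·0.0547·24.5) = 0.1188 m·K/W
ΣR = 0.001652 + 3.797×10^-4 + 0.1188 = 0.1208 m·K/W
Q' = ΔT/ΣR = (278.75 K − 297.3 K)/0.1208 = -154 W/m
(Negative Q' ⇒ heat flows inward; heat gain = 154 W/m.)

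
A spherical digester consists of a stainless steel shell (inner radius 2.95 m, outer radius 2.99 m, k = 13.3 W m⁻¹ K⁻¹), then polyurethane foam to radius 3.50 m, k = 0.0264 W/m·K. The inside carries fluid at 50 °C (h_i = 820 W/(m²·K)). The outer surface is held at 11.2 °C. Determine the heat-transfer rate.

Resistance network (inner→outer):
  R_conv,in = 1/(4πr²h) = 1/(4π·2.95²·820) = 1.115×10^-5 K/W
  R_stainless steel = (1/2.95 − 1/2.99)/(4πk) = 0.004535/(4π·13.3) = 2.713×10^-5 K/W
  R_polyurethane foam = (1/2.99 − 1/3.50)/(4πk) = 0.04873/(4π·0.0264) = 0.1469 K/W
ΣR = 1.115×10^-5 + 2.713×10^-5 + 0.1469 = 0.1469 K/W
Q = ΔT/ΣR = (50 °C − 11.2 °C)/0.1469 = 264 W

Q = 264 W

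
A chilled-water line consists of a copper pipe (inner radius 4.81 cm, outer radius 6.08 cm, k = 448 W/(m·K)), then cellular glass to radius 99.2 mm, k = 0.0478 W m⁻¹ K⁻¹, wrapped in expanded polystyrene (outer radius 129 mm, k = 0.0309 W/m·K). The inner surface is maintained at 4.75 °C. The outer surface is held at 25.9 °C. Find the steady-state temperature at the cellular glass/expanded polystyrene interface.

T = 16.3 °C

Resistance network (inner→outer):
  R'_copper = ln(0.0608/0.0481)/(2πk) = 0.2343/(2π·448) = 8.324×10^-5 m·K/W
  R'_cellular glass = ln(0.0992/0.0608)/(2πk) = 0.4895/(2π·0.0478) = 1.630 m·K/W
  R'_expanded polystyrene = ln(0.129/0.0992)/(2πk) = 0.2627/(2π·0.0309) = 1.353 m·K/W
ΣR = 8.324×10^-5 + 1.630 + 1.353 = 2.983 m·K/W
Q' = ΔT/ΣR = (4.75 °C − 25.9 °C)/2.983 = -7.090 W/m
From the inner boundary to the cellular glass/expanded polystyrene interface, ΣR_partial = 1.630 m·K/W.
T_interface = T_in − Q'·ΣR_partial = 4.75 °C − (-7.090)(1.630) = 16.3 °C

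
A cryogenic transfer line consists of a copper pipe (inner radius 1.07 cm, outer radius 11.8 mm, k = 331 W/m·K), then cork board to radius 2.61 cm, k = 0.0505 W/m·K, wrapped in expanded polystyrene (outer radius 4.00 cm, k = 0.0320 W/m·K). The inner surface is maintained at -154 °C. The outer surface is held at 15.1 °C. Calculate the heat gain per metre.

Resistance network (inner→outer):
  R'_copper = ln(0.0118/0.0107)/(2πk) = 0.09786/(2π·331) = 4.705×10^-5 m·K/W
  R'_cork board = ln(0.0261/0.0118)/(2πk) = 0.7938/(2π·0.0505) = 2.502 m·K/W
  R'_expanded polystyrene = ln(0.0400/0.0261)/(2πk) = 0.4269/(2π·0.0320) = 2.123 m·K/W
ΣR = 4.705×10^-5 + 2.502 + 2.123 = 4.625 m·K/W
Q' = ΔT/ΣR = (-154 °C − 15.1 °C)/4.625 = -36.6 W/m
(Negative Q' ⇒ heat flows inward; heat gain = 36.6 W/m.)

Q' = 36.6 W/m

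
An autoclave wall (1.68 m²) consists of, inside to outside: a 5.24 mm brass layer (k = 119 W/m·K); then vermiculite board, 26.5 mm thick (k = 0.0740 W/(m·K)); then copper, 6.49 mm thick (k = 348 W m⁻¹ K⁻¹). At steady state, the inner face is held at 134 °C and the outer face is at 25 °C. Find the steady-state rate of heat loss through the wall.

Treat each layer as a resistance in series:
  R_brass = L/(kA) = 0.00524/(119·1.68) = 2.621×10^-5 K/W
  R_vermiculite board = L/(kA) = 0.0265/(0.0740·1.68) = 0.2132 K/W
  R_copper = L/(kA) = 0.00649/(348·1.68) = 1.110×10^-5 K/W
ΣR = 2.621×10^-5 + 0.2132 + 1.110×10^-5 = 0.2132 K/W
Q = ΔT/ΣR = (134 °C − 25 °C)/0.2132 = 511 W

Q = 511 W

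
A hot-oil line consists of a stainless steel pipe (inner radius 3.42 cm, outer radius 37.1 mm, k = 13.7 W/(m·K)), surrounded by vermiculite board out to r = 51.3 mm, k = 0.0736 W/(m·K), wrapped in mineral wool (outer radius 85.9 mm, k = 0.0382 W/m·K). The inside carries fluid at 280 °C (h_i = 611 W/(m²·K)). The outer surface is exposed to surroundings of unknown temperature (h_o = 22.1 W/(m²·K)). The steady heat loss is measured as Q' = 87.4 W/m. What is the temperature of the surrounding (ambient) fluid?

T_out = 23.0 °C

Sum the resistances:
  R'_conv,in = 1/(2πr h) = 1/(2π·0.0342·611) = 0.007616 m·K/W
  R'_stainless steel = ln(0.0371/0.0342)/(2πk) = 0.08139/(2π·13.7) = 9.455×10^-4 m·K/W
  R'_vermiculite board = ln(0.0513/0.0371)/(2πk) = 0.3241/(2π·0.0736) = 0.7008 m·K/W
  R'_mineral wool = ln(0.0859/0.0513)/(2πk) = 0.5155/(2π·0.0382) = 2.148 m·K/W
  R'_conv,out = 1/(2πr h) = 1/(2π·0.0859·22.1) = 0.08384 m·K/W
ΣR = 2.941 m·K/W
ΔT = Q'·ΣR = 87.4 × 2.941 = 257.0 K
Heat flows outward, so T_out = T_in − ΔT = 280 − 257.0 = 23.0 °C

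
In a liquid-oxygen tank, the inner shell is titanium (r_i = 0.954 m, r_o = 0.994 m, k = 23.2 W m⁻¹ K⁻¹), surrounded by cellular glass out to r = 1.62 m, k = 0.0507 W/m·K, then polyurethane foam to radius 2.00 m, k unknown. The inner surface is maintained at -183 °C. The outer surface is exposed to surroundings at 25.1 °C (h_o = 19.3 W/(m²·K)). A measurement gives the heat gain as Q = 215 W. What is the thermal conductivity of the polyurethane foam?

k = 0.0262 W/m·K

ΣR = ΔT/Q = |-183 − 25.1|/215 = 0.9679 K/W
Known resistances:
  R_titanium = (1/0.954 − 1/0.994)/(4πk) = 0.04218/(4π·23.2) = 1.447×10^-4 K/W
  R_cellular glass = (1/0.994 − 1/1.62)/(4πk) = 0.3888/(4π·0.0507) = 0.6102 K/W
  R_conv,out = 1/(4πr²h) = 1/(4π·2.00²·19.3) = 0.001031 K/W
R_polyurethane foam = ΣR − ΣR_known = 0.9679 − 0.6114 = 0.3565 K/W
(1/r₁−1/r₂)/(4πk) = 0.3565 ⇒ k = 0.1173/(4π·0.3565) = 0.0262 W/m·K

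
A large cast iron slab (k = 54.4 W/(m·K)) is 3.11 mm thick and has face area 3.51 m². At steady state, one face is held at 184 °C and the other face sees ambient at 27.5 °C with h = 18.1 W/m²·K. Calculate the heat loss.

Series thermal resistances, inner to outer:
  R_cast iron = L/(kA) = 0.00311/(54.4·3.51) = 1.629×10^-5 K/W
  R_conv,out = 1/(hA) = 1/(18.1·3.51) = 0.01574 K/W
ΣR = 1.629×10^-5 + 0.01574 = 0.01576 K/W
Q = ΔT/ΣR = (184 °C − 27.5 °C)/0.01576 = 9930 W

Q = 9.93 kW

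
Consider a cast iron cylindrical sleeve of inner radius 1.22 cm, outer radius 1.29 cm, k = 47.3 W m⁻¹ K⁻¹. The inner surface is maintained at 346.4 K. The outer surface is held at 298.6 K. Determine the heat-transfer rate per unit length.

Q' = 2πk·ΔT/ln(r₂/r₁) = 2π × 47.3 × 47.8 / ln(0.0129/0.0122) = 2.55×10^5 W/m

Q' = 255 kW/m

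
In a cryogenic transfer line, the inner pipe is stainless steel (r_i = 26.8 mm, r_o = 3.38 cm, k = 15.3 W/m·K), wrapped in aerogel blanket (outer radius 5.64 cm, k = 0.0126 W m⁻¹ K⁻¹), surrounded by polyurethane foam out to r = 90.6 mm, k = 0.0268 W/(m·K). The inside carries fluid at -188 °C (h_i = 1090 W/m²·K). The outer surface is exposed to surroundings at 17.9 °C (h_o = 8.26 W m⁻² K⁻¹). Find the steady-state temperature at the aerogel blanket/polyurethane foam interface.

Resistance network (inner→outer):
  R'_conv,in = 1/(2πr h) = 1/(2π·0.0268·1090) = 0.005448 m·K/W
  R'_stainless steel = ln(0.0338/0.0268)/(2πk) = 0.2321/(2π·15.3) = 0.002414 m·K/W
  R'_aerogel blanket = ln(0.0564/0.0338)/(2πk) = 0.5120/(2π·0.0126) = 6.467 m·K/W
  R'_polyurethane foam = ln(0.0906/0.0564)/(2πk) = 0.4740/(2π·0.0268) = 2.815 m·K/W
  R'_conv,out = 1/(2πr h) = 1/(2π·0.0906·8.26) = 0.2127 m·K/W
ΣR = 0.005448 + 0.002414 + 6.467 + 2.815 + 0.2127 = 9.503 m·K/W
Q' = ΔT/ΣR = (-188 °C − 17.9 °C)/9.503 = -21.67 W/m
From the inner boundary to the aerogel blanket/polyurethane foam interface, ΣR_partial = 6.475 m·K/W.
T_interface = T_in − Q'·ΣR_partial = -188 °C − (-21.67)(6.475) = -47.7 °C

T = -47.7 °C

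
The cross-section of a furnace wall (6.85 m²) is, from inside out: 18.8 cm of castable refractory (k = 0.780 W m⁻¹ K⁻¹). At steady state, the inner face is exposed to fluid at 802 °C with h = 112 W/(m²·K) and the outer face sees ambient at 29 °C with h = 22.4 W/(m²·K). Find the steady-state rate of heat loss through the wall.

Q = 18.0 kW

Treat each layer as a resistance in series:
  R_conv,in = 1/(hA) = 1/(112·6.85) = 0.001303 K/W
  R_castable refractory = L/(kA) = 0.188/(0.780·6.85) = 0.03519 K/W
  R_conv,out = 1/(hA) = 1/(22.4·6.85) = 0.006517 K/W
ΣR = 0.001303 + 0.03519 + 0.006517 = 0.04301 K/W
Q = ΔT/ΣR = (802 °C − 29 °C)/0.04301 = 18000 W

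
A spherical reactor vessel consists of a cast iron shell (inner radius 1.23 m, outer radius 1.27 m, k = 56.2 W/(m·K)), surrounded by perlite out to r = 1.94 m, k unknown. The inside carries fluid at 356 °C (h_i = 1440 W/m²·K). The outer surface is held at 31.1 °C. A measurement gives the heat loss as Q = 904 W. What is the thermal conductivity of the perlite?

ΣR = ΔT/Q = |356 − 31.1|/904 = 0.3594 K/W
Known resistances:
  R_conv,in = 1/(4πr²h) = 1/(4π·1.23²·1440) = 3.653×10^-5 K/W
  R_cast iron = (1/1.23 − 1/1.27)/(4πk) = 0.02561/(4π·56.2) = 3.626×10^-5 K/W
R_perlite = ΣR − ΣR_known = 0.3594 − 7.279×10^-5 = 0.3593 K/W
(1/r₁−1/r₂)/(4πk) = 0.3593 ⇒ k = 0.2719/(4π·0.3593) = 0.0602 W/m·K

k = 0.0602 W/m·K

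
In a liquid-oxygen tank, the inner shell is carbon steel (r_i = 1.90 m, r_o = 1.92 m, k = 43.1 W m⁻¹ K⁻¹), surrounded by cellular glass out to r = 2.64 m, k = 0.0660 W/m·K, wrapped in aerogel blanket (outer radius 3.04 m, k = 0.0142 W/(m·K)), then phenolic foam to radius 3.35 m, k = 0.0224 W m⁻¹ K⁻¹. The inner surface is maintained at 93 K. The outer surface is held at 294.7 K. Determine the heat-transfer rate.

Series thermal resistances, inner to outer:
  R_carbon steel = (1/1.90 − 1/1.92)/(4πk) = 0.005482/(4π·43.1) = 1.012×10^-5 K/W
  R_cellular glass = (1/1.92 − 1/2.64)/(4πk) = 0.1420/(4π·0.0660) = 0.1713 K/W
  R_aerogel blanket = (1/2.64 − 1/3.04)/(4πk) = 0.04984/(4π·0.0142) = 0.2793 K/W
  R_phenolic foam = (1/3.04 − 1/3.35)/(4πk) = 0.03044/(4π·0.0224) = 0.1081 K/W
ΣR = 1.012×10^-5 + 0.1713 + 0.2793 + 0.1081 = 0.5587 K/W
Q = ΔT/ΣR = (93 K − 294.7 K)/0.5587 = -361 W
(Negative Q ⇒ heat flows inward; heat gain = 361 W.)

Q = 361 W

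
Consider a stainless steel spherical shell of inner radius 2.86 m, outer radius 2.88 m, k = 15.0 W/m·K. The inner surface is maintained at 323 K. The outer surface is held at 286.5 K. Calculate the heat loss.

Q = 2.83×10^6 W

Q = 4πk·ΔT/(1/r₁ − 1/r₂) = 4π × 15.0 × 36.5 / (1/2.86 − 1/2.88) = 2.83×10^6 W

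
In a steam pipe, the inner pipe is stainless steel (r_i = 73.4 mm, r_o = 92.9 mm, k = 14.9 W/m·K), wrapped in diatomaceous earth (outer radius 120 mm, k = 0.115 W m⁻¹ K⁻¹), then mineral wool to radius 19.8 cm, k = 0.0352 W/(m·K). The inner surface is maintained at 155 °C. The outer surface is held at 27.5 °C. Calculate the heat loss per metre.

Series thermal resistances, inner to outer:
  R'_stainless steel = ln(0.0929/0.0734)/(2πk) = 0.2356/(2π·14.9) = 0.002517 m·K/W
  R'_diatomaceous earth = ln(0.120/0.0929)/(2πk) = 0.2560/(2π·0.115) = 0.3542 m·K/W
  R'_mineral wool = ln(0.198/0.120)/(2πk) = 0.5008/(2π·0.0352) = 2.264 m·K/W
ΣR = 0.002517 + 0.3542 + 2.264 = 2.621 m·K/W
Q' = ΔT/ΣR = (155 °C − 27.5 °C)/2.621 = 48.6 W/m

Q' = 48.6 W/m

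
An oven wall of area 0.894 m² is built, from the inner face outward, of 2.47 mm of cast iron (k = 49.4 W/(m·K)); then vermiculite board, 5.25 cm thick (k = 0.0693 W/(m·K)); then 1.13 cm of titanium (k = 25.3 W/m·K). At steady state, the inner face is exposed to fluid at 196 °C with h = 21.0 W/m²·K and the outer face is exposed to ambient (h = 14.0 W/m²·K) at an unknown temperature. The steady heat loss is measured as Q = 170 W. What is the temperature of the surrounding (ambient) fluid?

T_out = 29.2 °C

Series resistances:
  R_conv,in = 1/(hA) = 1/(21.0·0.894) = 0.05327 K/W
  R_cast iron = L/(kA) = 0.00247/(49.4·0.894) = 5.593×10^-5 K/W
  R_vermiculite board = L/(kA) = 0.0525/(0.0693·0.894) = 0.8474 K/W
  R_titanium = L/(kA) = 0.0113/(25.3·0.894) = 4.996×10^-4 K/W
  R_conv,out = 1/(hA) = 1/(14.0·0.894) = 0.07990 K/W
ΣR = 0.9811 K/W
ΔT = Q·ΣR = 170 × 0.9811 = 166.8 K
Heat flows outward, so T_out = T_in − ΔT = 196 − 166.8 = 29.2 °C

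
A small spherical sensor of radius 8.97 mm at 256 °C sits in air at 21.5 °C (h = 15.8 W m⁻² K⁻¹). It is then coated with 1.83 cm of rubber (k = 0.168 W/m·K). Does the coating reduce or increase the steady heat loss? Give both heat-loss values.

Critical radius for a sphere: r_cr = 2k/h = 0.0213 m = 2.13 cm.
Outer radius after coating: r₂ = 0.00897 + 0.0183 = 0.02727 m.
r₁ < r_cr < r₂: heat loss rises to a maximum at r_cr then falls. Whether the coating helps depends on whether Q(r₂) has dropped back below Q(r₁).
Bare: R = 1/(4πr₁²h) = 62.60 K/W; Q = 234.5/62.60 = 3.75 W.
Coated: R = R_cond + R_conv = 42.21 K/W; Q = 234.5/42.21 = 5.56 W.

increases: 3.75 → 5.56 W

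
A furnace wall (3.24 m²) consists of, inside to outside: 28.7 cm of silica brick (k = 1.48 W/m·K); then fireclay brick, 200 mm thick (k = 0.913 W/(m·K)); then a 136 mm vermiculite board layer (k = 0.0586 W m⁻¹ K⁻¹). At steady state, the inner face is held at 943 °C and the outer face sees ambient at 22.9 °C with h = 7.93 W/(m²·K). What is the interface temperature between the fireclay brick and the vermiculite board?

Resistance network (inner→outer):
  R_silica brick = L/(kA) = 0.287/(1.48·3.24) = 0.05985 K/W
  R_fireclay brick = L/(kA) = 0.200/(0.913·3.24) = 0.06761 K/W
  R_vermiculite board = L/(kA) = 0.136/(0.0586·3.24) = 0.7163 K/W
  R_conv,out = 1/(hA) = 1/(7.93·3.24) = 0.03892 K/W
ΣR = 0.05985 + 0.06761 + 0.7163 + 0.03892 = 0.8827 K/W
Q = ΔT/ΣR = (943 °C − 22.9 °C)/0.8827 = 1042 W
From the inner boundary to the fireclay brick/vermiculite board interface, ΣR_partial = 0.1275 K/W.
T_interface = T_in − Q·ΣR_partial = 943 °C − (1042)(0.1275) = 810 °C

T = 810 °C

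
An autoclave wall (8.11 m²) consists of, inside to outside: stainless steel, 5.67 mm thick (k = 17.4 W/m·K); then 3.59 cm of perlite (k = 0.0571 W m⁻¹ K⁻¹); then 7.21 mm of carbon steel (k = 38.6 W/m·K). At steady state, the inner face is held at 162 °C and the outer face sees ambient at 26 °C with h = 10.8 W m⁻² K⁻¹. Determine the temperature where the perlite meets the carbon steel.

T = 43.5 °C

Series thermal resistances, inner to outer:
  R_stainless steel = L/(kA) = 0.00567/(17.4·8.11) = 4.018×10^-5 K/W
  R_perlite = L/(kA) = 0.0359/(0.0571·8.11) = 0.07752 K/W
  R_carbon steel = L/(kA) = 0.00721/(38.6·8.11) = 2.303×10^-5 K/W
  R_conv,out = 1/(hA) = 1/(10.8·8.11) = 0.01142 K/W
ΣR = 4.018×10^-5 + 0.07752 + 2.303×10^-5 + 0.01142 = 0.08900 K/W
Q = ΔT/ΣR = (162 °C − 26 °C)/0.08900 = 1528 W
From the inner boundary to the perlite/carbon steel interface, ΣR_partial = 0.07756 K/W.
T_interface = T_in − Q·ΣR_partial = 162 °C − (1528)(0.07756) = 43.5 °C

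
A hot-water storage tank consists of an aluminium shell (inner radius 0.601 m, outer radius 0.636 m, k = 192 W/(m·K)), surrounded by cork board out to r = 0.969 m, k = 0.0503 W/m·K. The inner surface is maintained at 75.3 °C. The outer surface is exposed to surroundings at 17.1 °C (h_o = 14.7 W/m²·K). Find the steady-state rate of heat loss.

Q = 67.6 W

Series thermal resistances, inner to outer:
  R_aluminium = (1/0.601 − 1/0.636)/(4πk) = 0.09157/(4π·192) = 3.795×10^-5 K/W
  R_cork board = (1/0.636 − 1/0.969)/(4πk) = 0.5403/(4π·0.0503) = 0.8548 K/W
  R_conv,out = 1/(4πr²h) = 1/(4π·0.969²·14.7) = 0.005765 K/W
ΣR = 3.795×10^-5 + 0.8548 + 0.005765 = 0.8606 K/W
Q = ΔT/ΣR = (75.3 °C − 17.1 °C)/0.8606 = 67.6 W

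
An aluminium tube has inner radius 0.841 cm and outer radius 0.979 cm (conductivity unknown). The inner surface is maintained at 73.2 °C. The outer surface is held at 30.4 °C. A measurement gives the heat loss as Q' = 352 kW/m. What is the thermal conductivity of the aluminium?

ΣR = ΔT/Q' = |73.2 − 30.4|/3.52×10^5 = 1.216×10^-4 m·K/W
ln(r₂/r₁)/(2πk) = 1.216×10^-4 ⇒ k = 0.1519/(2π·1.216×10^-4) = 199 W/m·K

k = 199 W/m·K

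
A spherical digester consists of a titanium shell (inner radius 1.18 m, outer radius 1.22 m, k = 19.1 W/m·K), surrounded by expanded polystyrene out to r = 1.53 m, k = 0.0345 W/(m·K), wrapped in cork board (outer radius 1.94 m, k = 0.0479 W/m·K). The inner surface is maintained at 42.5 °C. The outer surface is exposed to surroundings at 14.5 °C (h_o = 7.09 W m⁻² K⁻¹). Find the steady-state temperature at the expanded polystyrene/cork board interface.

T = 25.1 °C

Resistance network (inner→outer):
  R_titanium = (1/1.18 − 1/1.22)/(4πk) = 0.02779/(4π·19.1) = 1.158×10^-4 K/W
  R_expanded polystyrene = (1/1.22 − 1/1.53)/(4πk) = 0.1661/(4π·0.0345) = 0.3831 K/W
  R_cork board = (1/1.53 − 1/1.94)/(4πk) = 0.1381/(4π·0.0479) = 0.2295 K/W
  R_conv,out = 1/(4πr²h) = 1/(4π·1.94²·7.09) = 0.002982 K/W
ΣR = 1.158×10^-4 + 0.3831 + 0.2295 + 0.002982 = 0.6157 K/W
Q = ΔT/ΣR = (42.5 °C − 14.5 °C)/0.6157 = 45.48 W
From the inner boundary to the expanded polystyrene/cork board interface, ΣR_partial = 0.3832 K/W.
T_interface = T_in − Q·ΣR_partial = 42.5 °C − (45.48)(0.3832) = 25.1 °C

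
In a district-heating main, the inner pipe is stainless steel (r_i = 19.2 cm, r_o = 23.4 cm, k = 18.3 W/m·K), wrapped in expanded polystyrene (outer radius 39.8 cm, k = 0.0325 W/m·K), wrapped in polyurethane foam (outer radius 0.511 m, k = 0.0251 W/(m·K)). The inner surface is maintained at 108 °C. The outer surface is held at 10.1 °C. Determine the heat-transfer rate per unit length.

Resistance network (inner→outer):
  R'_stainless steel = ln(0.234/0.192)/(2πk) = 0.1978/(2π·18.3) = 0.001720 m·K/W
  R'_expanded polystyrene = ln(0.398/0.234)/(2πk) = 0.5311/(2π·0.0325) = 2.601 m·K/W
  R'_polyurethane foam = ln(0.511/0.398)/(2πk) = 0.2499/(2π·0.0251) = 1.585 m·K/W
ΣR = 0.001720 + 2.601 + 1.585 = 4.188 m·K/W
Q' = ΔT/ΣR = (108 °C − 10.1 °C)/4.188 = 23.4 W/m

Q' = 23.4 W/m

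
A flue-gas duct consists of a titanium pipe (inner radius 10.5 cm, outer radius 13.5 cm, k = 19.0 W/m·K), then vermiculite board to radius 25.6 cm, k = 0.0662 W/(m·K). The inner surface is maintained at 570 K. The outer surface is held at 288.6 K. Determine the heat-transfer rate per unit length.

Q' = 183 W/m

Series thermal resistances, inner to outer:
  R'_titanium = ln(0.135/0.105)/(2πk) = 0.2513/(2π·19.0) = 0.002105 m·K/W
  R'_vermiculite board = ln(0.256/0.135)/(2πk) = 0.6399/(2π·0.0662) = 1.538 m·K/W
ΣR = 0.002105 + 1.538 = 1.540 m·K/W
Q' = ΔT/ΣR = (570 K − 288.6 K)/1.540 = 183 W/m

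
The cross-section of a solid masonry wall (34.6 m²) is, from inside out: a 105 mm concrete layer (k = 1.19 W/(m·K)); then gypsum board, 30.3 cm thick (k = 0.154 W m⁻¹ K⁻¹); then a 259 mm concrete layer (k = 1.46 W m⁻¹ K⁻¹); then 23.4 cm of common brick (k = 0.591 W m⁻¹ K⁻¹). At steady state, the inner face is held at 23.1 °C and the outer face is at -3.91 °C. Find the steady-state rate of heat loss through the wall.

Treat each layer as a resistance in series:
  R_concrete = L/(kA) = 0.105/(1.19·34.6) = 0.002550 K/W
  R_gypsum board = L/(kA) = 0.303/(0.154·34.6) = 0.05687 K/W
  R_concrete = L/(kA) = 0.259/(1.46·34.6) = 0.005127 K/W
  R_common brick = L/(kA) = 0.234/(0.591·34.6) = 0.01144 K/W
ΣR = 0.002550 + 0.05687 + 0.005127 + 0.01144 = 0.07599 K/W
Q = ΔT/ΣR = (23.1 °C − -3.91 °C)/0.07599 = 355 W

Q = 355 W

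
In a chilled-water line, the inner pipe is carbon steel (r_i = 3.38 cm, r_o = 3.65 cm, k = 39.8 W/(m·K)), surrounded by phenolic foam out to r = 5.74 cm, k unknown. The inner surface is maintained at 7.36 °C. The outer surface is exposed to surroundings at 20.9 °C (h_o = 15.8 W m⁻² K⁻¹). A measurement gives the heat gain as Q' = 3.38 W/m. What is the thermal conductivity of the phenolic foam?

ΣR = ΔT/Q' = |7.36 − 20.9|/3.38 = 4.006 m·K/W
Known resistances:
  R'_carbon steel = ln(0.0365/0.0338)/(2πk) = 0.07685/(2π·39.8) = 3.073×10^-4 m·K/W
  R'_conv,out = 1/(2πr h) = 1/(2π·0.0574·15.8) = 0.1755 m·K/W
R_phenolic foam = ΣR − ΣR_known = 4.006 − 0.1758 = 3.830 m·K/W
ln(r₂/r₁)/(2πk) = 3.830 ⇒ k = 0.4527/(2π·3.830) = 0.0188 W/m·K

k = 0.0188 W/m·K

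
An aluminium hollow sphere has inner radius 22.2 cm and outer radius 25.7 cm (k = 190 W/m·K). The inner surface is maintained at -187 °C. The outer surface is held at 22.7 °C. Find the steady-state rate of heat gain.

Q = 8.16×10^5 W

Q = 4πk·ΔT/(1/r₁ − 1/r₂) = 4π × 190 × 209.7 / (1/0.222 − 1/0.257) = 8.16×10^5 W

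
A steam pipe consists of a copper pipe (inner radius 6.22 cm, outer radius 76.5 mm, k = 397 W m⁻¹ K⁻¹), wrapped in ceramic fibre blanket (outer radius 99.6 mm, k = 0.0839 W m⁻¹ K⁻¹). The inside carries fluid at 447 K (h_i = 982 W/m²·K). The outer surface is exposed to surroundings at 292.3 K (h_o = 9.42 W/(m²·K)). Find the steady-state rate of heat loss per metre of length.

Resistance network (inner→outer):
  R'_conv,in = 1/(2πr h) = 1/(2π·0.0622·982) = 0.002606 m·K/W
  R'_copper = ln(0.0765/0.0622)/(2πk) = 0.2069/(2π·397) = 8.296×10^-5 m·K/W
  R'_ceramic fibre blanket = ln(0.0996/0.0765)/(2πk) = 0.2639/(2π·0.0839) = 0.5006 m·K/W
  R'_conv,out = 1/(2πr h) = 1/(2π·0.0996·9.42) = 0.1696 m·K/W
ΣR = 0.002606 + 8.296×10^-5 + 0.5006 + 0.1696 = 0.6729 m·K/W
Q' = ΔT/ΣR = (447 K − 292.3 K)/0.6729 = 230 W/m

Q' = 230 W/m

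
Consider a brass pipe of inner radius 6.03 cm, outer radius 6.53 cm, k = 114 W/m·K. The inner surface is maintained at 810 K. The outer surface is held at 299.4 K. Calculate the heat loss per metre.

Q' = 2πk·ΔT/ln(r₂/r₁) = 2π × 114 × 510.6 / ln(0.0653/0.0603) = 4.59×10^6 W/m

Q' = 4590 kW/m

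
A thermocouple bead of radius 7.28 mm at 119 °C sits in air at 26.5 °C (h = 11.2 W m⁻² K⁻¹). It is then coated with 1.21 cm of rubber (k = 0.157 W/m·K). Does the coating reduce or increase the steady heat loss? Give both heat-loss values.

increases: 0.690 → 1.48 W

Critical radius for a sphere: r_cr = 2k/h = 0.0280 m = 2.80 cm.
Outer radius after coating: r₂ = 0.00728 + 0.0121 = 0.01938 m.
Since r₁ < r_cr and r₂ ≤ r_cr, the coating moves toward the maximum at r_cr — heat loss rises.
Bare: R = 1/(4πr₁²h) = 134.1 K/W; Q = 92.5/134.1 = 0.690 W.
Coated: R = R_cond + R_conv = 62.39 K/W; Q = 92.5/62.39 = 1.48 W.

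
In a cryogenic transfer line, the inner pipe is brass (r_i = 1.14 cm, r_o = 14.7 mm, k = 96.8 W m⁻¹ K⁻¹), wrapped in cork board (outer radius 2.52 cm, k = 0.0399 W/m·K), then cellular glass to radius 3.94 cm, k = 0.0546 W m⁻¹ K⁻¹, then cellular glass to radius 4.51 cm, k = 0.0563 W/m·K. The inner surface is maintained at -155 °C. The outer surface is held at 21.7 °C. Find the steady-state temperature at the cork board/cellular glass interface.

T = -55.9 °C

Treat each layer as a resistance in series:
  R'_brass = ln(0.0147/0.0114)/(2πk) = 0.2542/(2π·96.8) = 4.180×10^-4 m·K/W
  R'_cork board = ln(0.0252/0.0147)/(2πk) = 0.5390/(2π·0.0399) = 2.150 m·K/W
  R'_cellular glass = ln(0.0394/0.0252)/(2πk) = 0.4469/(2π·0.0546) = 1.303 m·K/W
  R'_cellular glass = ln(0.0451/0.0394)/(2πk) = 0.1351/(2π·0.0563) = 0.3820 m·K/W
ΣR = 4.180×10^-4 + 2.150 + 1.303 + 0.3820 = 3.835 m·K/W
Q' = ΔT/ΣR = (-155 °C − 21.7 °C)/3.835 = -46.08 W/m
From the inner boundary to the cork board/cellular glass interface, ΣR_partial = 2.150 m·K/W.
T_interface = T_in − Q'·ΣR_partial = -155 °C − (-46.08)(2.150) = -55.9 °C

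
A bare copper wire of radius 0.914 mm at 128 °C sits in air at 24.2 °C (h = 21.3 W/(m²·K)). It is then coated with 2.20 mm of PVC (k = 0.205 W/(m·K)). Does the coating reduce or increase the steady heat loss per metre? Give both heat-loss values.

Critical radius for a cylinder: r_cr = k/h = 0.00962 m = 0.962 cm.
Outer radius after coating: r₂ = 9.14×10^-4 + 0.00220 = 0.003114 m.
Since r₁ < r_cr and r₂ ≤ r_cr, the coating moves toward the maximum at r_cr — heat loss rises.
Bare: R = 1/(2πr₁h) = 8.175 m·K/W; Q = 103.8/8.175 = 12.7 W/m.
Coated: R = R_cond + R_conv = 3.351 m·K/W; Q = 103.8/3.351 = 31.0 W/m.

increases: 12.7 → 31.0 W/m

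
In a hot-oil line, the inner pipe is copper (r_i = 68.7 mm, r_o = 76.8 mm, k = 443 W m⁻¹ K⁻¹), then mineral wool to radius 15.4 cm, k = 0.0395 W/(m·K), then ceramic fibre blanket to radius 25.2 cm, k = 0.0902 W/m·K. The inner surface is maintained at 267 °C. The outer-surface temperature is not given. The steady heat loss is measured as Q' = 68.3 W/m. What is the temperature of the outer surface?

Series resistances:
  R'_copper = ln(0.0768/0.0687)/(2πk) = 0.1115/(2π·443) = 4.004×10^-5 m·K/W
  R'_mineral wool = ln(0.154/0.0768)/(2πk) = 0.6957/(2π·0.0395) = 2.803 m·K/W
  R'_ceramic fibre blanket = ln(0.252/0.154)/(2πk) = 0.4925/(2π·0.0902) = 0.8690 m·K/W
ΣR = 3.672 m·K/W
ΔT = Q'·ΣR = 68.3 × 3.672 = 250.8 K
Heat flows outward, so T_out = T_in − ΔT = 267 − 250.8 = 16.2 °C

T_out = 16.2 °C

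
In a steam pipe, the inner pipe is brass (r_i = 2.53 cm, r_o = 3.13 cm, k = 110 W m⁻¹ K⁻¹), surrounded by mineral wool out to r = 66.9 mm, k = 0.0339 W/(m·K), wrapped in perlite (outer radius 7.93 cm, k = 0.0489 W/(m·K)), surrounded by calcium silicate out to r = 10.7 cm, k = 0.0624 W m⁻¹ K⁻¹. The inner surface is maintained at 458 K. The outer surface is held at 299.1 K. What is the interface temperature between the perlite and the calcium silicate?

Resistance network (inner→outer):
  R'_brass = ln(0.0313/0.0253)/(2πk) = 0.2128/(2π·110) = 3.079×10^-4 m·K/W
  R'_mineral wool = ln(0.0669/0.0313)/(2πk) = 0.7596/(2π·0.0339) = 3.566 m·K/W
  R'_perlite = ln(0.0793/0.0669)/(2πk) = 0.1700/(2π·0.0489) = 0.5534 m·K/W
  R'_calcium silicate = ln(0.107/0.0793)/(2πk) = 0.2996/(2π·0.0624) = 0.7641 m·K/W
ΣR = 3.079×10^-4 + 3.566 + 0.5534 + 0.7641 = 4.884 m·K/W
Q' = ΔT/ΣR = (458 K − 299.1 K)/4.884 = 32.53 W/m
From the inner boundary to the perlite/calcium silicate interface, ΣR_partial = 4.120 m·K/W.
T_interface = T_in − Q'·ΣR_partial = 458 K − (32.53)(4.120) = 324.0 K

T = 324.0 K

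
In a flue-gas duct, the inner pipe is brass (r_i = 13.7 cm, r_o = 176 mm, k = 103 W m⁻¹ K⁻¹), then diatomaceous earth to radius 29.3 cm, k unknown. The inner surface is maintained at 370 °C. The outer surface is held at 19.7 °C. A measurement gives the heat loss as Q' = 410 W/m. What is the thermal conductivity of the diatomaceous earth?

ΣR = ΔT/Q' = |370 − 19.7|/410 = 0.8544 m·K/W
Known resistances:
  R'_brass = ln(0.176/0.137)/(2πk) = 0.2505/(2π·103) = 3.871×10^-4 m·K/W
R_diatomaceous earth = ΣR − ΣR_known = 0.8544 − 3.871×10^-4 = 0.8540 m·K/W
ln(r₂/r₁)/(2πk) = 0.8540 ⇒ k = 0.5097/(2π·0.8540) = 0.0950 W/m·K

k = 0.0950 W/m·K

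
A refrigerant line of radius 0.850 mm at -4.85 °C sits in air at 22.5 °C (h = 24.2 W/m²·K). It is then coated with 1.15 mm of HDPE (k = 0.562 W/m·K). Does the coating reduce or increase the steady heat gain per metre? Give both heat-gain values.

Critical radius for a cylinder: r_cr = k/h = 0.0232 m = 2.32 cm.
Outer radius after coating: r₂ = 8.50×10^-4 + 0.00115 = 0.002000 m.
Since r₁ < r_cr and r₂ ≤ r_cr, the coating moves toward the maximum at r_cr — heat gain rises.
Bare: R = 1/(2πr₁h) = 7.737 m·K/W; Q = 27.35/7.737 = 3.53 W/m.
Coated: R = R_cond + R_conv = 3.531 m·K/W; Q = 27.35/3.531 = 7.75 W/m.

increases: 3.53 → 7.75 W/m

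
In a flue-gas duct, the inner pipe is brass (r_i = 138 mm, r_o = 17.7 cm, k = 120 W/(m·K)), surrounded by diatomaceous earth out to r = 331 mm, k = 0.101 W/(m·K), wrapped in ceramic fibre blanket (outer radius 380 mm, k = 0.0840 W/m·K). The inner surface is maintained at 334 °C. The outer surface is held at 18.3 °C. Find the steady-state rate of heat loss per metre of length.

Treat each layer as a resistance in series:
  R'_brass = ln(0.177/0.138)/(2πk) = 0.2489/(2π·120) = 3.301×10^-4 m·K/W
  R'_diatomaceous earth = ln(0.331/0.177)/(2πk) = 0.6260/(2π·0.101) = 0.9864 m·K/W
  R'_ceramic fibre blanket = ln(0.380/0.331)/(2πk) = 0.1381/(2π·0.0840) = 0.2616 m·K/W
ΣR = 3.301×10^-4 + 0.9864 + 0.2616 = 1.248 m·K/W
Q' = ΔT/ΣR = (334 °C − 18.3 °C)/1.248 = 253 W/m

Q' = 253 W/m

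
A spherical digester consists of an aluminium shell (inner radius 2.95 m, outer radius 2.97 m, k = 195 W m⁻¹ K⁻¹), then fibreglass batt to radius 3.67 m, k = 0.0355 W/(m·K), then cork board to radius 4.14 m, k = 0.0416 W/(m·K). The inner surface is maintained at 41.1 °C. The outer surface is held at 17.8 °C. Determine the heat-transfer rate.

Q = 115 W

Treat each layer as a resistance in series:
  R_aluminium = (1/2.95 − 1/2.97)/(4πk) = 0.002283/(4π·195) = 9.316×10^-7 K/W
  R_fibreglass batt = (1/2.97 − 1/3.67)/(4πk) = 0.06422/(4π·0.0355) = 0.1440 K/W
  R_cork board = (1/3.67 − 1/4.14)/(4πk) = 0.03093/(4π·0.0416) = 0.05917 K/W
ΣR = 9.316×10^-7 + 0.1440 + 0.05917 = 0.2032 K/W
Q = ΔT/ΣR = (41.1 °C − 17.8 °C)/0.2032 = 115 W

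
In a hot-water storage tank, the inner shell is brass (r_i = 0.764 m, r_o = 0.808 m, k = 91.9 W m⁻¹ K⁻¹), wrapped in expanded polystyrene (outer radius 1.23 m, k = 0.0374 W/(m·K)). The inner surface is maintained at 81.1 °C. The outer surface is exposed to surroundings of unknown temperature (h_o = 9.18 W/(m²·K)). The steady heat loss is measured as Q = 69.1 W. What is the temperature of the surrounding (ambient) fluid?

T_out = 18.3 °C

Sum the resistances:
  R_brass = (1/0.764 − 1/0.808)/(4πk) = 0.07128/(4π·91.9) = 6.172×10^-5 K/W
  R_expanded polystyrene = (1/0.808 − 1/1.23)/(4πk) = 0.4246/(4π·0.0374) = 0.9035 K/W
  R_conv,out = 1/(4πr²h) = 1/(4π·1.23²·9.18) = 0.005730 K/W
ΣR = 0.9093 K/W
ΔT = Q·ΣR = 69.1 × 0.9093 = 62.83 K
Heat flows outward, so T_out = T_in − ΔT = 81.1 − 62.83 = 18.3 °C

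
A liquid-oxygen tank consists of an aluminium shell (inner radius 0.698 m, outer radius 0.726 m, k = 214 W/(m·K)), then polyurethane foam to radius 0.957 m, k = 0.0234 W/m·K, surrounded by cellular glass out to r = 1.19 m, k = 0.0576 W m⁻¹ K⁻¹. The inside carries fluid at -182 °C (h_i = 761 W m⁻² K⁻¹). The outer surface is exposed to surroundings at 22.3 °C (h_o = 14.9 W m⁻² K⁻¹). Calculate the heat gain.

Treat each layer as a resistance in series:
  R_conv,in = 1/(4πr²h) = 1/(4π·0.698²·761) = 2.146×10^-4 K/W
  R_aluminium = (1/0.698 − 1/0.726)/(4πk) = 0.05525/(4π·214) = 2.055×10^-5 K/W
  R_polyurethane foam = (1/0.726 − 1/0.957)/(4πk) = 0.3325/(4π·0.0234) = 1.131 K/W
  R_cellular glass = (1/0.957 − 1/1.19)/(4πk) = 0.2046/(4π·0.0576) = 0.2827 K/W
  R_conv,out = 1/(4πr²h) = 1/(4π·1.19²·14.9) = 0.003771 K/W
ΣR = 2.146×10^-4 + 2.055×10^-5 + 1.131 + 0.2827 + 0.003771 = 1.418 K/W
Q = ΔT/ΣR = (-182 °C − 22.3 °C)/1.418 = -144 W
(Negative Q ⇒ heat flows inward; heat gain = 144 W.)

Q = 144 W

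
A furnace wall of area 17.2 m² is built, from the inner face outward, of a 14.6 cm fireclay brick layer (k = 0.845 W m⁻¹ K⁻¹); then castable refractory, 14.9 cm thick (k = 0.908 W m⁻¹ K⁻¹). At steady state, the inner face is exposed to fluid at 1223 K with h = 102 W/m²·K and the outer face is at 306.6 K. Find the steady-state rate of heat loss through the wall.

Treat each layer as a resistance in series:
  R_conv,in = 1/(hA) = 1/(102·17.2) = 5.700×10^-4 K/W
  R_fireclay brick = L/(kA) = 0.146/(0.845·17.2) = 0.01005 K/W
  R_castable refractory = L/(kA) = 0.149/(0.908·17.2) = 0.009541 K/W
ΣR = 5.700×10^-4 + 0.01005 + 0.009541 = 0.02016 K/W
Q = ΔT/ΣR = (1223 K − 306.6 K)/0.02016 = 45500 W

Q = 45500 W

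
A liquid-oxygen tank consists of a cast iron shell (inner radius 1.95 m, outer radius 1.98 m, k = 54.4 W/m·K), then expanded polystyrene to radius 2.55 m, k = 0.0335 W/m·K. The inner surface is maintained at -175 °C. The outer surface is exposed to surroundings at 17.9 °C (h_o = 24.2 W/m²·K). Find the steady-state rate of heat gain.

Q = 718 W

Treat each layer as a resistance in series:
  R_cast iron = (1/1.95 − 1/1.98)/(4πk) = 0.007770/(4π·54.4) = 1.137×10^-5 K/W
  R_expanded polystyrene = (1/1.98 − 1/2.55)/(4πk) = 0.1129/(4π·0.0335) = 0.2682 K/W
  R_conv,out = 1/(4πr²h) = 1/(4π·2.55²·24.2) = 5.057×10^-4 K/W
ΣR = 1.137×10^-5 + 0.2682 + 5.057×10^-4 = 0.2687 K/W
Q = ΔT/ΣR = (-175 °C − 17.9 °C)/0.2687 = -718 W
(Negative Q ⇒ heat flows inward; heat gain = 718 W.)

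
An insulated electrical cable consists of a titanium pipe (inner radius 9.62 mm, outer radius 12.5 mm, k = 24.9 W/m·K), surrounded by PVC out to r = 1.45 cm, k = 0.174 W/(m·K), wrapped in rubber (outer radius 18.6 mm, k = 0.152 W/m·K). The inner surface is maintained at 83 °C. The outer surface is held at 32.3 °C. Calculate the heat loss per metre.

Q' = 127 W/m

Resistance network (inner→outer):
  R'_titanium = ln(0.0125/0.00962)/(2πk) = 0.2619/(2π·24.9) = 0.001674 m·K/W
  R'_PVC = ln(0.0145/0.0125)/(2πk) = 0.1484/(2π·0.174) = 0.1358 m·K/W
  R'_rubber = ln(0.0186/0.0145)/(2πk) = 0.2490/(2π·0.152) = 0.2607 m·K/W
ΣR = 0.001674 + 0.1358 + 0.2607 = 0.3982 m·K/W
Q' = ΔT/ΣR = (83 °C − 32.3 °C)/0.3982 = 127 W/m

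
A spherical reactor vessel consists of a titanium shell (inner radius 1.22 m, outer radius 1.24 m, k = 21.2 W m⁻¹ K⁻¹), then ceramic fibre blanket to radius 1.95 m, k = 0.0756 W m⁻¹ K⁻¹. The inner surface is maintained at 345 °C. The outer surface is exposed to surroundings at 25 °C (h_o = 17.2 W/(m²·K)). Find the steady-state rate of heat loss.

Resistance network (inner→outer):
  R_titanium = (1/1.22 − 1/1.24)/(4πk) = 0.01322/(4π·21.2) = 4.963×10^-5 K/W
  R_ceramic fibre blanket = (1/1.24 − 1/1.95)/(4πk) = 0.2936/(4π·0.0756) = 0.3091 K/W
  R_conv,out = 1/(4πr²h) = 1/(4π·1.95²·17.2) = 0.001217 K/W
ΣR = 4.963×10^-5 + 0.3091 + 0.001217 = 0.3104 K/W
Q = ΔT/ΣR = (345 °C − 25 °C)/0.3104 = 1030 W

Q = 1030 W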